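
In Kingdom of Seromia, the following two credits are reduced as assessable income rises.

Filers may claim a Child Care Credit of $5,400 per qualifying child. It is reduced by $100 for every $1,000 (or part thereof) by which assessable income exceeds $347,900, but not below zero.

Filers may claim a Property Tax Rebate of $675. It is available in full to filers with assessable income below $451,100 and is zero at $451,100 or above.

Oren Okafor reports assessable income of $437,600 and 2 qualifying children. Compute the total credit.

Child Care Credit: base = 2 × $5,400 = $10,800. income exceeds $347,900 by $89,700, which is 90 full-or-partial $1,000 increments; reduction = 90 × $100 = $9,000, leaving $1,800.
Property Tax Rebate: $437,600 is below the $451,100 cutoff, so the full $675 applies.
Total: $1,800 + $675 = $2,475.

$2,475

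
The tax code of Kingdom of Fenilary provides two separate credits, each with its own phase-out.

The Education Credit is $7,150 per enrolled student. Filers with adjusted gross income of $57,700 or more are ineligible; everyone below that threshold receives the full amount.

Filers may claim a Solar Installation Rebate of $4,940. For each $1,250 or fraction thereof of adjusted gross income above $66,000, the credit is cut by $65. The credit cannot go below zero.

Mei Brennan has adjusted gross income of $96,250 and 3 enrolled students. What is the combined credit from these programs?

Education Credit: base = 3 × $7,150 = $21,450. $96,250 meets or exceeds the $57,700 cutoff, so the credit is $0.
Solar Installation Rebate: income exceeds $66,000 by $30,250, which is 25 full-or-partial $1,250 increments; reduction = 25 × $65 = $1,625, leaving $3,315.
Total: $0 + $3,315 = $3,315.

$3,315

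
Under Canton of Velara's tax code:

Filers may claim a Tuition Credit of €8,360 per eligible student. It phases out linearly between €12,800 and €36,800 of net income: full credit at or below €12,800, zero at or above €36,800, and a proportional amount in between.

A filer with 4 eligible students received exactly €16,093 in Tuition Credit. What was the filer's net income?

Full credit = 4 × €8,360 = €33,440.
€16,093 is 16,093/33,440 of the full €33,440, so 17,347/33,440 of the €24,000 range has been used: income = €12,800 + €24,000 × 17,347/33,440 = €25,250.

€25,250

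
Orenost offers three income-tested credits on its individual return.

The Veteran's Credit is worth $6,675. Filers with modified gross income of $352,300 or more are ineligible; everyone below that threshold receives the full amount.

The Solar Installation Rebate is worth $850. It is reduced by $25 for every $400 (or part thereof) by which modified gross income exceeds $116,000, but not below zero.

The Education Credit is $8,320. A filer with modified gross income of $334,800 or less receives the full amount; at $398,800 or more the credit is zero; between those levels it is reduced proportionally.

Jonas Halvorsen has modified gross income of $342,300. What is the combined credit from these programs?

$14,020

Veteran's Credit: $342,300 is below the $352,300 cutoff, so the full $6,675 applies.
Solar Installation Rebate: income exceeds $116,000 by $226,300 → 566 increments × $25 = $14,150 ≥ base, so the credit is $0.
Education Credit: $342,300 is $7,500 into a $64,000 phase-out range, leaving 56,500/64,000 of the credit: $8,320 × 56,500/64,000 = $7,345.
Total: $6,675 + $0 + $7,345 = $14,020.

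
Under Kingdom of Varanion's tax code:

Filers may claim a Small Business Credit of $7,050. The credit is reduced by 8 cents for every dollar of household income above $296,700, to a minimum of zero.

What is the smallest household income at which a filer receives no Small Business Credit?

$384,825

The credit falls by 8% of each dollar above $296,700, so it reaches zero when the excess is $7,050 / 8% = $88,125: income = $296,700 + $88,125 = $384,825.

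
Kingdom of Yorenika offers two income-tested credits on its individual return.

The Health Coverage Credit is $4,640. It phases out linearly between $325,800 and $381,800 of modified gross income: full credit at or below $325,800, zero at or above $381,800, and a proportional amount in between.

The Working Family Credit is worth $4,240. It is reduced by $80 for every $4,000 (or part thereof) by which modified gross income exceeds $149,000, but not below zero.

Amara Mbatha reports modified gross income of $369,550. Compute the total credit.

Health Coverage Credit: $369,550 is $43,750 into a $56,000 phase-out range, leaving 12,250/56,000 of the credit: $4,640 × 12,250/56,000 = $1,015.
Working Family Credit: income exceeds $149,000 by $220,550 → 56 increments × $80 = $4,480 ≥ base, so the credit is $0.
Total: $1,015 + $0 = $1,015.

$1,015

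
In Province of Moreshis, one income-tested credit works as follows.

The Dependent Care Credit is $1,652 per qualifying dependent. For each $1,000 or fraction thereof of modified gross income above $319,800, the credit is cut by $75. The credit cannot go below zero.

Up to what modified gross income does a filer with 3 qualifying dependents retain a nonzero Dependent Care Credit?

$385,800

Full credit = 3 × $1,652 = $4,956.
After 66 increments the reduction is 66 × $75 = $4,950, leaving $6; one more increment wipes it out. Increment 66 ends at excess 66 × $1,000 = $66,000, so the highest qualifying income is $319,800 + $66,000 = $385,800.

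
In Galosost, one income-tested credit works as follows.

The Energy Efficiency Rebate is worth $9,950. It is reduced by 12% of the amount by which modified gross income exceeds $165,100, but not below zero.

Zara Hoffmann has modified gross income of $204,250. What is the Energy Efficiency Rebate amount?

Energy Efficiency Rebate: 12% of the $39,150 excess over $165,100 is $4,698; credit = $9,950 − $4,698 = $5,252.

$5,252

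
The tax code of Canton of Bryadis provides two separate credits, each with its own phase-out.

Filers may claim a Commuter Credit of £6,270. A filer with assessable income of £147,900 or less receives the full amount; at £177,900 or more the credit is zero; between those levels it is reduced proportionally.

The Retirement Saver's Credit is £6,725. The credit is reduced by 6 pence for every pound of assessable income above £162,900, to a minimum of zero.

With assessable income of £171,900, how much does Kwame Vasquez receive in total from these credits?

Commuter Credit: £171,900 is £24,000 into a £30,000 phase-out range, leaving 6,000/30,000 of the credit: £6,270 × 6,000/30,000 = £1,254.
Retirement Saver's Credit: 6% of the £9,000 excess over £162,900 is £540; credit = £6,725 − £540 = £6,185.
Total: £1,254 + £6,185 = £7,439.

£7,439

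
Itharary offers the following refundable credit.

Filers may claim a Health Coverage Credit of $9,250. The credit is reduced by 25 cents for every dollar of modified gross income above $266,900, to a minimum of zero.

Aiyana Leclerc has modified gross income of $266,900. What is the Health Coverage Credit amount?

Health Coverage Credit: $266,900 is at or below the $266,900 threshold, so the full $9,250 applies.

$9,250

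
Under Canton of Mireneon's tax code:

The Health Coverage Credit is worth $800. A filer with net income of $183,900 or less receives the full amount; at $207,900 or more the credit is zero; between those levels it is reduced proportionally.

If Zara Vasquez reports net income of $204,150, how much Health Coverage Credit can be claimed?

$125

Health Coverage Credit: $204,150 is $20,250 into a $24,000 phase-out range, leaving 3,750/24,000 of the credit: $800 × 3,750/24,000 = $125.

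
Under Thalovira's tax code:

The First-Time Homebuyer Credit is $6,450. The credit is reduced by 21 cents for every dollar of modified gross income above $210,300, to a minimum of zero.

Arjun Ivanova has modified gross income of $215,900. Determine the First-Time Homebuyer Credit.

$5,274

First-Time Homebuyer Credit: 21% of the $5,600 excess over $210,300 is $1,176; credit = $6,450 − $1,176 = $5,274.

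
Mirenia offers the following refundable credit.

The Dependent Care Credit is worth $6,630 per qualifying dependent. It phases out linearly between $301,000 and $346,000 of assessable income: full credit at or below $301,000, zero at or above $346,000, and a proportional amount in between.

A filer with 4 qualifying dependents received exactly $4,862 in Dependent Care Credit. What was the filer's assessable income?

$337,750

Full credit = 4 × $6,630 = $26,520.
$4,862 is 4,862/26,520 of the full $26,520, so 21,658/26,520 of the $45,000 range has been used: income = $301,000 + $45,000 × 21,658/26,520 = $337,750.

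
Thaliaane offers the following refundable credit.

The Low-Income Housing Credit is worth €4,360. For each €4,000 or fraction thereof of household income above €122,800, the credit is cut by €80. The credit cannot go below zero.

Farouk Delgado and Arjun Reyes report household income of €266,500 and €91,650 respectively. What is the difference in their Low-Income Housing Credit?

€2,880

Farouk (€266,500): Low-Income Housing Credit: income exceeds €122,800 by €143,700, which is 36 full-or-partial €4,000 increments; reduction = 36 × €80 = €2,880, leaving €1,480.
Arjun (€91,650): Low-Income Housing Credit: €91,650 is at or below the €122,800 threshold, so the full €4,360 applies.
Difference: |€1,480 − €4,360| = €2,880.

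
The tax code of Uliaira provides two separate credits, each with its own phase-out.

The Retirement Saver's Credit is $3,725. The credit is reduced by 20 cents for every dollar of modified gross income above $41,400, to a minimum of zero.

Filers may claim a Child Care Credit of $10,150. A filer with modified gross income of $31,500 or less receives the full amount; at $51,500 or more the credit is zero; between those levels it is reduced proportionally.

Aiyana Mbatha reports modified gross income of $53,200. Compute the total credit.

$1,365

Retirement Saver's Credit: 20% of the $11,800 excess over $41,400 is $2,360; credit = $3,725 − $2,360 = $1,365.
Child Care Credit: $53,200 is at or above $51,500, so the credit is $0.
Total: $1,365 + $0 = $1,365.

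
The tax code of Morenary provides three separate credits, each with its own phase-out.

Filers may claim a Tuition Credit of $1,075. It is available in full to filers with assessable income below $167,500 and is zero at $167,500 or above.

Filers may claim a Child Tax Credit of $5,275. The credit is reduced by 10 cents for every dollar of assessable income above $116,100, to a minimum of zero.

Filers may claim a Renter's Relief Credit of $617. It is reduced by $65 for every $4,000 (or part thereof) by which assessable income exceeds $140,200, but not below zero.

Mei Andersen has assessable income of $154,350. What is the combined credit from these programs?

$2,882

Tuition Credit: $154,350 is below the $167,500 cutoff, so the full $1,075 applies.
Child Tax Credit: 10% of the $38,250 excess over $116,100 is $3,825; credit = $5,275 − $3,825 = $1,450.
Renter's Relief Credit: income exceeds $140,200 by $14,150, which is 4 full-or-partial $4,000 increments; reduction = 4 × $65 = $260, leaving $357.
Total: $1,075 + $1,450 + $357 = $2,882.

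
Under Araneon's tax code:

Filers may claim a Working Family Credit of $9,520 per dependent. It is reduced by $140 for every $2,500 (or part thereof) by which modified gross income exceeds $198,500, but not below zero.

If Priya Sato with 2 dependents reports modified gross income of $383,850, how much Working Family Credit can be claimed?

Working Family Credit: base = 2 × $9,520 = $19,040. income exceeds $198,500 by $185,350, which is 75 full-or-partial $2,500 increments; reduction = 75 × $140 = $10,500, leaving $8,540.

$8,540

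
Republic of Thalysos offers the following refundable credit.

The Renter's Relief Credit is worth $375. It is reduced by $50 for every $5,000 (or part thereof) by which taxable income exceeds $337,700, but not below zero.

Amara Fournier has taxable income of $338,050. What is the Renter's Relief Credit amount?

$325

Renter's Relief Credit: income exceeds $337,700 by $350, which is 1 full-or-partial $5,000 increment; reduction = 1 × $50 = $50, leaving $325.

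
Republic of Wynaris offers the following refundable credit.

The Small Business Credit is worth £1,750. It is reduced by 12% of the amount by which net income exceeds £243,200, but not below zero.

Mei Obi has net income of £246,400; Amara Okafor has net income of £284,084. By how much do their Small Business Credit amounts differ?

Mei (£246,400): Small Business Credit: 12% of the £3,200 excess over £243,200 is £384; credit = £1,750 − £384 = £1,366.
Amara (£284,084): Small Business Credit: 12% of the £40,884 excess over £243,200 is £4,906.08 ≥ base, so the credit is £0.
Difference: |£1,366 − £0| = £1,366.

£1,366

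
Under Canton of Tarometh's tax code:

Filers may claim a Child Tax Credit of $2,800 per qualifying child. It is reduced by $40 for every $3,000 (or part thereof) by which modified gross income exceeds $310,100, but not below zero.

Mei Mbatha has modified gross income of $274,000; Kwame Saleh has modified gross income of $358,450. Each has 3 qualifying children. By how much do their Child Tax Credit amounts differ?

$680

Mei ($274,000): Child Tax Credit: base = 3 × $2,800 = $8,400. $274,000 is at or below the $310,100 threshold, so the full $8,400 applies.
Kwame ($358,450): Child Tax Credit: base = 3 × $2,800 = $8,400. income exceeds $310,100 by $48,350, which is 17 full-or-partial $3,000 increments; reduction = 17 × $40 = $680, leaving $7,720.
Difference: |$8,400 − $7,720| = $680.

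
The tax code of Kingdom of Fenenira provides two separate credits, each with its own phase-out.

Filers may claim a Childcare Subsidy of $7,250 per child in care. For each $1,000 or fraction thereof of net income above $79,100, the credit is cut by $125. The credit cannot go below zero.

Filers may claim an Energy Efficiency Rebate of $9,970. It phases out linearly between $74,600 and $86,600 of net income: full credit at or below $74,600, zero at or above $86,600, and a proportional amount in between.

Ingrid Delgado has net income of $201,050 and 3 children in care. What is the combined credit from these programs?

Childcare Subsidy: base = 3 × $7,250 = $21,750. income exceeds $79,100 by $121,950, which is 122 full-or-partial $1,000 increments; reduction = 122 × $125 = $15,250, leaving $6,500.
Energy Efficiency Rebate: $201,050 is at or above $86,600, so the credit is $0.
Total: $6,500 + $0 = $6,500.

$6,500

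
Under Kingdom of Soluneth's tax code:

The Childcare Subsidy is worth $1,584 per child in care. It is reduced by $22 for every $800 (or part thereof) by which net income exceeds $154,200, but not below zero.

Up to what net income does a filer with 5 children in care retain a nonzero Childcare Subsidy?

$441,400

Full credit = 5 × $1,584 = $7,920.
After 359 increments the reduction is 359 × $22 = $7,898, leaving $22; one more increment wipes it out. Increment 359 ends at excess 359 × $800 = $287,200, so the highest qualifying income is $154,200 + $287,200 = $441,400.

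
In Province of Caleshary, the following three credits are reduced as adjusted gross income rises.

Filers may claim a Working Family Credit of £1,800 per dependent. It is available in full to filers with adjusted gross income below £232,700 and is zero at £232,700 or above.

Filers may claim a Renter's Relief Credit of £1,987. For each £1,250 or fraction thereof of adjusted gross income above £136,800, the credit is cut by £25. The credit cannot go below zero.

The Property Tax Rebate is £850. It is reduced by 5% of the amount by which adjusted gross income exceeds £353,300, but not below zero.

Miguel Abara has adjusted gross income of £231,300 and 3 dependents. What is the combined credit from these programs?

Working Family Credit: base = 3 × £1,800 = £5,400. £231,300 is below the £232,700 cutoff, so the full £5,400 applies.
Renter's Relief Credit: income exceeds £136,800 by £94,500, which is 76 full-or-partial £1,250 increments; reduction = 76 × £25 = £1,900, leaving £87.
Property Tax Rebate: £231,300 is at or below the £353,300 threshold, so the full £850 applies.
Total: £5,400 + £87 + £850 = £6,337.

£6,337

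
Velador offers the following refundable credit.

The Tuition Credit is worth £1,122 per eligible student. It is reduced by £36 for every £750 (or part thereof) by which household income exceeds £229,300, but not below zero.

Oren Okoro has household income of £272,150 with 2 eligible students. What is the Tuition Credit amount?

£156

Tuition Credit: base = 2 × £1,122 = £2,244. income exceeds £229,300 by £42,850, which is 58 full-or-partial £750 increments; reduction = 58 × £36 = £2,088, leaving £156.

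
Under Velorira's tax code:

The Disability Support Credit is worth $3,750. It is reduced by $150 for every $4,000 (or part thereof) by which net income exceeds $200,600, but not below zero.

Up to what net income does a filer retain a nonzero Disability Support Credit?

After 24 increments the reduction is 24 × $150 = $3,600, leaving $150; one more increment wipes it out. Increment 24 ends at excess 24 × $4,000 = $96,000, so the highest qualifying income is $200,600 + $96,000 = $296,600.

$296,600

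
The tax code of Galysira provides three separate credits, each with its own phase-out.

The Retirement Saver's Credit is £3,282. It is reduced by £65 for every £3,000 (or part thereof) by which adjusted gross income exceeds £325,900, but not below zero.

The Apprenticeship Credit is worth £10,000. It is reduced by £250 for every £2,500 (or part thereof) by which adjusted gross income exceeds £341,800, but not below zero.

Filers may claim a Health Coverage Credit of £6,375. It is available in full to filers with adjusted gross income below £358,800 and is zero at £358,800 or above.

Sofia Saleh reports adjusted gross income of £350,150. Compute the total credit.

Retirement Saver's Credit: income exceeds £325,900 by £24,250, which is 9 full-or-partial £3,000 increments; reduction = 9 × £65 = £585, leaving £2,697.
Apprenticeship Credit: income exceeds £341,800 by £8,350, which is 4 full-or-partial £2,500 increments; reduction = 4 × £250 = £1,000, leaving £9,000.
Health Coverage Credit: £350,150 is below the £358,800 cutoff, so the full £6,375 applies.
Total: £2,697 + £9,000 + £6,375 = £18,072.

£18,072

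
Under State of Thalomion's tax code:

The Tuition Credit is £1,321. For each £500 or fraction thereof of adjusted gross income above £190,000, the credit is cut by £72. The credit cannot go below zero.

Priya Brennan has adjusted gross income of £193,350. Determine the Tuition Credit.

Tuition Credit: income exceeds £190,000 by £3,350, which is 7 full-or-partial £500 increments; reduction = 7 × £72 = £504, leaving £817.

£817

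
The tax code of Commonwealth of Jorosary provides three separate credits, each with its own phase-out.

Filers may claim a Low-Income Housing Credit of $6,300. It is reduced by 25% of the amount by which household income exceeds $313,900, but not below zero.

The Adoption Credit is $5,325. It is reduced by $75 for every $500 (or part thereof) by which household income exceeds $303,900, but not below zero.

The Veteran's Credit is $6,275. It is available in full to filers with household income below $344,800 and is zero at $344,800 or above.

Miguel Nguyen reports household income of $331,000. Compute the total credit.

$9,500

Low-Income Housing Credit: 25% of the $17,100 excess over $313,900 is $4,275; credit = $6,300 − $4,275 = $2,025.
Adoption Credit: income exceeds $303,900 by $27,100, which is 55 full-or-partial $500 increments; reduction = 55 × $75 = $4,125, leaving $1,200.
Veteran's Credit: $331,000 is below the $344,800 cutoff, so the full $6,275 applies.
Total: $2,025 + $1,200 + $6,275 = $9,500.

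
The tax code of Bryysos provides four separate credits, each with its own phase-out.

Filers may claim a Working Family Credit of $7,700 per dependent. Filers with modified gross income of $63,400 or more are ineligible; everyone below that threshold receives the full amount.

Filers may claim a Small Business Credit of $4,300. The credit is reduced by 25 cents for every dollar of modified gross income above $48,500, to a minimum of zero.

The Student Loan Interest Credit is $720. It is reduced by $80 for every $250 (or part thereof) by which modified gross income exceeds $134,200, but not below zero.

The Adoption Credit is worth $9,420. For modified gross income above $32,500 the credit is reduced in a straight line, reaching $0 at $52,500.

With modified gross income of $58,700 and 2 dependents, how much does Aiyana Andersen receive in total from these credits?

$17,870

Working Family Credit: base = 2 × $7,700 = $15,400. $58,700 is below the $63,400 cutoff, so the full $15,400 applies.
Small Business Credit: 25% of the $10,200 excess over $48,500 is $2,550; credit = $4,300 − $2,550 = $1,750.
Student Loan Interest Credit: $58,700 is at or below the $134,200 threshold, so the full $720 applies.
Adoption Credit: $58,700 is at or above $52,500, so the credit is $0.
Total: $15,400 + $1,750 + $720 + $0 = $17,870.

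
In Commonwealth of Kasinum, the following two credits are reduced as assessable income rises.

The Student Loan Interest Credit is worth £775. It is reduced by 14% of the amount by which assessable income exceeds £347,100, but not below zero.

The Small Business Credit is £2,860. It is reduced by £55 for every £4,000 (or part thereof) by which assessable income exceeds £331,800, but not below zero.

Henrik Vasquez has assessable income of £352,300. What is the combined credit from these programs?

Student Loan Interest Credit: 14% of the £5,200 excess over £347,100 is £728; credit = £775 − £728 = £47.
Small Business Credit: income exceeds £331,800 by £20,500, which is 6 full-or-partial £4,000 increments; reduction = 6 × £55 = £330, leaving £2,530.
Total: £47 + £2,530 = £2,577.

£2,577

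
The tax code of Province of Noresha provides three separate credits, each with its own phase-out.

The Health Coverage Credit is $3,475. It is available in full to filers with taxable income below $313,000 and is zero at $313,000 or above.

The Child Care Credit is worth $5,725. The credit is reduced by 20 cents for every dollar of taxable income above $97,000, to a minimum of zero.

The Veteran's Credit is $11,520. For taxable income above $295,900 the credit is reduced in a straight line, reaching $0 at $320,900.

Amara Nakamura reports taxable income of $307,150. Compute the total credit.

Health Coverage Credit: $307,150 is below the $313,000 cutoff, so the full $3,475 applies.
Child Care Credit: 20% of the $210,150 excess over $97,000 is $42,030 ≥ base, so the credit is $0.
Veteran's Credit: $307,150 is $11,250 into a $25,000 phase-out range, leaving 13,750/25,000 of the credit: $11,520 × 13,750/25,000 = $6,336.
Total: $3,475 + $0 + $6,336 = $9,811.

$9,811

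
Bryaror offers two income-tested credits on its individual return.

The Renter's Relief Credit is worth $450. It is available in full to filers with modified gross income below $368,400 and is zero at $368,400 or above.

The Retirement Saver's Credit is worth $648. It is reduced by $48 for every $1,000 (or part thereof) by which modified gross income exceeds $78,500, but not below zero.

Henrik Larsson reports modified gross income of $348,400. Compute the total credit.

Renter's Relief Credit: $348,400 is below the $368,400 cutoff, so the full $450 applies.
Retirement Saver's Credit: income exceeds $78,500 by $269,900 → 270 increments × $48 = $12,960 ≥ base, so the credit is $0.
Total: $450 + $0 = $450.

$450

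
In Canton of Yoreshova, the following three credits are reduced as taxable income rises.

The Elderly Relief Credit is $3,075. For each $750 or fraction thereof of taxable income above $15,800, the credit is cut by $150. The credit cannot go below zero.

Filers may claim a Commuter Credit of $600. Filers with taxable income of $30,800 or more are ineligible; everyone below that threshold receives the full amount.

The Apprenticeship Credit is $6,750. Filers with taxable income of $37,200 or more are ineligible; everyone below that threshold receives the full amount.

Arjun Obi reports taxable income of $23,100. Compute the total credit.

Elderly Relief Credit: income exceeds $15,800 by $7,300, which is 10 full-or-partial $750 increments; reduction = 10 × $150 = $1,500, leaving $1,575.
Commuter Credit: $23,100 is below the $30,800 cutoff, so the full $600 applies.
Apprenticeship Credit: $23,100 is below the $37,200 cutoff, so the full $6,750 applies.
Total: $1,575 + $600 + $6,750 = $8,925.

$8,925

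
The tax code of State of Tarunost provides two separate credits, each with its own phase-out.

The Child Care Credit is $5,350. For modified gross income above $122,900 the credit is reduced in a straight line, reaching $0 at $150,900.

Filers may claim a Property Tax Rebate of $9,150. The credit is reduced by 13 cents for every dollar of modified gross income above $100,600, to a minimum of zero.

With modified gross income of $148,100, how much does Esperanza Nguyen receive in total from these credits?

$3,510

Child Care Credit: $148,100 is $25,200 into a $28,000 phase-out range, leaving 2,800/28,000 of the credit: $5,350 × 2,800/28,000 = $535.
Property Tax Rebate: 13% of the $47,500 excess over $100,600 is $6,175; credit = $9,150 − $6,175 = $2,975.
Total: $535 + $2,975 = $3,510.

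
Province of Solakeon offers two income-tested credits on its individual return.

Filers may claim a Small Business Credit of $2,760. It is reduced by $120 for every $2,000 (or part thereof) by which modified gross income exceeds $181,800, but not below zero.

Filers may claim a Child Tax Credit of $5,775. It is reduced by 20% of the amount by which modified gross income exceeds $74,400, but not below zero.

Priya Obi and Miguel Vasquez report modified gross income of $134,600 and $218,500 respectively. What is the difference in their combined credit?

Priya ($134,600): Small Business Credit: $134,600 is at or below the $181,800 threshold, so the full $2,760 applies. Child Tax Credit: 20% of the $60,200 excess over $74,400 is $12,040 ≥ base, so the credit is $0. total $2,760 + $0 = $2,760
Miguel ($218,500): Small Business Credit: income exceeds $181,800 by $36,700, which is 19 full-or-partial $2,000 increments; reduction = 19 × $120 = $2,280, leaving $480. Child Tax Credit: 20% of the $144,100 excess over $74,400 is $28,820 ≥ base, so the credit is $0. total $480 + $0 = $480
Difference: |$2,760 − $480| = $2,280.

$2,280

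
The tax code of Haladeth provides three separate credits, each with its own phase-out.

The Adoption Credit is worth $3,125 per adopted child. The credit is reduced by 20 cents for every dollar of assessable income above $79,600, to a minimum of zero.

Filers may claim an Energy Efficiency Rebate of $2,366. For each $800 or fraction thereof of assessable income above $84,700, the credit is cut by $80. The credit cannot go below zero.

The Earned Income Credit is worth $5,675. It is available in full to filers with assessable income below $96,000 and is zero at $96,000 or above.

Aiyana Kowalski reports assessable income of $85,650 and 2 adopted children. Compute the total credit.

Adoption Credit: base = 2 × $3,125 = $6,250. 20% of the $6,050 excess over $79,600 is $1,210; credit = $6,250 − $1,210 = $5,040.
Energy Efficiency Rebate: income exceeds $84,700 by $950, which is 2 full-or-partial $800 increments; reduction = 2 × $80 = $160, leaving $2,206.
Earned Income Credit: $85,650 is below the $96,000 cutoff, so the full $5,675 applies.
Total: $5,040 + $2,206 + $5,675 = $12,921.

$12,921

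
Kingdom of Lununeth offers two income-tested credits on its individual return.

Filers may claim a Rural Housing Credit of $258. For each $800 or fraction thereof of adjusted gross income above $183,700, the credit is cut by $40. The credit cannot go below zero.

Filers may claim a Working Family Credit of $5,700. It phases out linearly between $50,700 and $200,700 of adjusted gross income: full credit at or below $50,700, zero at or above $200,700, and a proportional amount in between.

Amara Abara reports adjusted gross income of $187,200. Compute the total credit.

Rural Housing Credit: income exceeds $183,700 by $3,500, which is 5 full-or-partial $800 increments; reduction = 5 × $40 = $200, leaving $58.
Working Family Credit: $187,200 is $136,500 into a $150,000 phase-out range, leaving 13,500/150,000 of the credit: $5,700 × 13,500/150,000 = $513.
Total: $58 + $513 = $571.

$571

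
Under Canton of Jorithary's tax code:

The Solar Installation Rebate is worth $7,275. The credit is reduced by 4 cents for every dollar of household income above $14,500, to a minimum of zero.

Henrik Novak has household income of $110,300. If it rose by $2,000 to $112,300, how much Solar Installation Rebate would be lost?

$80

At $110,300 — 4% of the $95,800 excess over $14,500 is $3,832; credit = $7,275 − $3,832 = $3,443.
At $112,300 — 4% of the $97,800 excess over $14,500 is $3,912; credit = $7,275 − $3,912 = $3,363.
Lost: $3,443 − $3,363 = $80.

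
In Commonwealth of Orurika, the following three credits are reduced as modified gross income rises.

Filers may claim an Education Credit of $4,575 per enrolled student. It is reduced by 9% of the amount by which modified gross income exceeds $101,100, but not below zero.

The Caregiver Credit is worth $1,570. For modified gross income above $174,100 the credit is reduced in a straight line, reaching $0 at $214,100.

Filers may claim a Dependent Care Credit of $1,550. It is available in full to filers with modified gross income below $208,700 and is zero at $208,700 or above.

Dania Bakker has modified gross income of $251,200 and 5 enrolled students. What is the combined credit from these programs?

Education Credit: base = 5 × $4,575 = $22,875. 9% of the $150,100 excess over $101,100 is $13,509; credit = $22,875 − $13,509 = $9,366.
Caregiver Credit: $251,200 is at or above $214,100, so the credit is $0.
Dependent Care Credit: $251,200 meets or exceeds the $208,700 cutoff, so the credit is $0.
Total: $9,366 + $0 + $0 = $9,366.

$9,366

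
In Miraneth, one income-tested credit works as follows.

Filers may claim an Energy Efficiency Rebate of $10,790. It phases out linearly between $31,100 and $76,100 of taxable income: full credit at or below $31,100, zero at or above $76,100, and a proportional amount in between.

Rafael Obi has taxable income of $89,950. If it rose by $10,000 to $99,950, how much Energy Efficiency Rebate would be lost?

At $89,950 — $89,950 is at or above $76,100, so the credit is $0.
At $99,950 — $99,950 is at or above $76,100, so the credit is $0.
Lost: $0 − $0 = $0.

$0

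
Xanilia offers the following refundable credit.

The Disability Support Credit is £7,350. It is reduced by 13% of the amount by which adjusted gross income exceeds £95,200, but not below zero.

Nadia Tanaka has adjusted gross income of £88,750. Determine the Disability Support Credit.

Disability Support Credit: £88,750 is at or below the £95,200 threshold, so the full £7,350 applies.

£7,350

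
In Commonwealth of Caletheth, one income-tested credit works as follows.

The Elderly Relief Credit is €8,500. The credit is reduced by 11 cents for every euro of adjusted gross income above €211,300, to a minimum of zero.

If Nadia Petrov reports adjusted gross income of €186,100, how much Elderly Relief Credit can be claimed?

Elderly Relief Credit: €186,100 is at or below the €211,300 threshold, so the full €8,500 applies.

€8,500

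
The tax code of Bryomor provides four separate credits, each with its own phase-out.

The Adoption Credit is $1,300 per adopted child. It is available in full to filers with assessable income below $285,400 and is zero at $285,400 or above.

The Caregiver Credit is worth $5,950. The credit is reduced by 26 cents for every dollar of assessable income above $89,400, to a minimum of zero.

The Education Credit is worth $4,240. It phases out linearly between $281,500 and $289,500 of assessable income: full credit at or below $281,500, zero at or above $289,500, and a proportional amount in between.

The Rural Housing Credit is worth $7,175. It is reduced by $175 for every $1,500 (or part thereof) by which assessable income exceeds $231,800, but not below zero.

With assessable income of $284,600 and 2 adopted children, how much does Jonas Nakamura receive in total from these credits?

$6,072

Adoption Credit: base = 2 × $1,300 = $2,600. $284,600 is below the $285,400 cutoff, so the full $2,600 applies.
Caregiver Credit: 26% of the $195,200 excess over $89,400 is $50,752 ≥ base, so the credit is $0.
Education Credit: $284,600 is $3,100 into a $8,000 phase-out range, leaving 4,900/8,000 of the credit: $4,240 × 4,900/8,000 = $2,597.
Rural Housing Credit: income exceeds $231,800 by $52,800, which is 36 full-or-partial $1,500 increments; reduction = 36 × $175 = $6,300, leaving $875.
Total: $2,600 + $0 + $2,597 + $875 = $6,072.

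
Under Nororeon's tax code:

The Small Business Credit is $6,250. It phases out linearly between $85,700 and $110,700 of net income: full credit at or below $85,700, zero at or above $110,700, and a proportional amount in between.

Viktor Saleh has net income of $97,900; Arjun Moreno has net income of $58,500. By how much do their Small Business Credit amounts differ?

$3,050

Viktor ($97,900): Small Business Credit: $97,900 is $12,200 into a $25,000 phase-out range, leaving 12,800/25,000 of the credit: $6,250 × 12,800/25,000 = $3,200.
Arjun ($58,500): Small Business Credit: $58,500 is at or below the $85,700 threshold, so the full $6,250 applies.
Difference: |$3,200 − $6,250| = $3,050.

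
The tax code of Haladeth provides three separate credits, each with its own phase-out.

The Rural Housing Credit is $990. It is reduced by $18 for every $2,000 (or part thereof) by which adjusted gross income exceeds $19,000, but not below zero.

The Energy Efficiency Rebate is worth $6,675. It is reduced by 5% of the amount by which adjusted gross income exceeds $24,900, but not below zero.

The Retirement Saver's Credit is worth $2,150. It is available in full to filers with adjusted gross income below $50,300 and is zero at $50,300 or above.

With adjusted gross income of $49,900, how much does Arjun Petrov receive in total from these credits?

$8,277

Rural Housing Credit: income exceeds $19,000 by $30,900, which is 16 full-or-partial $2,000 increments; reduction = 16 × $18 = $288, leaving $702.
Energy Efficiency Rebate: 5% of the $25,000 excess over $24,900 is $1,250; credit = $6,675 − $1,250 = $5,425.
Retirement Saver's Credit: $49,900 is below the $50,300 cutoff, so the full $2,150 applies.
Total: $702 + $5,425 + $2,150 = $8,277.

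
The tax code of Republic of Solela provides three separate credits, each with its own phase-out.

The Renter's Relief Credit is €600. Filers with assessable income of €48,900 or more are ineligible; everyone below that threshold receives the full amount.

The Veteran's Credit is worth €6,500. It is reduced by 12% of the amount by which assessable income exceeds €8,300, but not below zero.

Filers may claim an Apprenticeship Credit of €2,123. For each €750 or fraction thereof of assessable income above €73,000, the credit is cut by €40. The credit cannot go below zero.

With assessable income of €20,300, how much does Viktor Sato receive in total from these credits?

€7,783

Renter's Relief Credit: €20,300 is below the €48,900 cutoff, so the full €600 applies.
Veteran's Credit: 12% of the €12,000 excess over €8,300 is €1,440; credit = €6,500 − €1,440 = €5,060.
Apprenticeship Credit: €20,300 is at or below the €73,000 threshold, so the full €2,123 applies.
Total: €600 + €5,060 + €2,123 = €7,783.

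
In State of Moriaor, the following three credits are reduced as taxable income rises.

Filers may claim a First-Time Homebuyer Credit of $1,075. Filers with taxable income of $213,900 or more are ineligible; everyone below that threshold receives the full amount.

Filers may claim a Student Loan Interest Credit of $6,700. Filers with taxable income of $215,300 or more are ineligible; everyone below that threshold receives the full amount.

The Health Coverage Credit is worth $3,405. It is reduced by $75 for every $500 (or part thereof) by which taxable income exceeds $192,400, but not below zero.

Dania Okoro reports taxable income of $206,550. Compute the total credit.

$9,005

First-Time Homebuyer Credit: $206,550 is below the $213,900 cutoff, so the full $1,075 applies.
Student Loan Interest Credit: $206,550 is below the $215,300 cutoff, so the full $6,700 applies.
Health Coverage Credit: income exceeds $192,400 by $14,150, which is 29 full-or-partial $500 increments; reduction = 29 × $75 = $2,175, leaving $1,230.
Total: $1,075 + $6,700 + $1,230 = $9,005.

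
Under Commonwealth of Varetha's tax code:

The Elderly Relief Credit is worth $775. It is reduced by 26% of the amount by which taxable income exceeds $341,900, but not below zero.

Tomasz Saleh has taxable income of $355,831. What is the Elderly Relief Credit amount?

$0

Elderly Relief Credit: 26% of the $13,931 excess over $341,900 is $3,622.06 ≥ base, so the credit is $0.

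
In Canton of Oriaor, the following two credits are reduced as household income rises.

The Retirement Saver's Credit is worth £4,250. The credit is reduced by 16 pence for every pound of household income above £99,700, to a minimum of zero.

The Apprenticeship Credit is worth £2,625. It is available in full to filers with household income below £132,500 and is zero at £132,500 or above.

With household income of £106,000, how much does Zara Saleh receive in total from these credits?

£5,867

Retirement Saver's Credit: 16% of the £6,300 excess over £99,700 is £1,008; credit = £4,250 − £1,008 = £3,242.
Apprenticeship Credit: £106,000 is below the £132,500 cutoff, so the full £2,625 applies.
Total: £3,242 + £2,625 = £5,867.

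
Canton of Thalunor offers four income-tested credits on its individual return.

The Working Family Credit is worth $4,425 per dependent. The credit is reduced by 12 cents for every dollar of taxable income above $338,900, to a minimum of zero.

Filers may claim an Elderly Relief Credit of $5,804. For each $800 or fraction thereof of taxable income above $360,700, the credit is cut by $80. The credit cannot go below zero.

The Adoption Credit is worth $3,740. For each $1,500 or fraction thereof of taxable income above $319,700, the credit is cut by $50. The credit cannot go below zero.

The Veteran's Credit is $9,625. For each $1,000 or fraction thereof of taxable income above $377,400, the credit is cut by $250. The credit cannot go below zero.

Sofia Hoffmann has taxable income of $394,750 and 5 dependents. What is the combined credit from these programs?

$24,102

Working Family Credit: base = 5 × $4,425 = $22,125. 12% of the $55,850 excess over $338,900 is $6,702; credit = $22,125 − $6,702 = $15,423.
Elderly Relief Credit: income exceeds $360,700 by $34,050, which is 43 full-or-partial $800 increments; reduction = 43 × $80 = $3,440, leaving $2,364.
Adoption Credit: income exceeds $319,700 by $75,050, which is 51 full-or-partial $1,500 increments; reduction = 51 × $50 = $2,550, leaving $1,190.
Veteran's Credit: income exceeds $377,400 by $17,350, which is 18 full-or-partial $1,000 increments; reduction = 18 × $250 = $4,500, leaving $5,125.
Total: $15,423 + $2,364 + $1,190 + $5,125 = $24,102.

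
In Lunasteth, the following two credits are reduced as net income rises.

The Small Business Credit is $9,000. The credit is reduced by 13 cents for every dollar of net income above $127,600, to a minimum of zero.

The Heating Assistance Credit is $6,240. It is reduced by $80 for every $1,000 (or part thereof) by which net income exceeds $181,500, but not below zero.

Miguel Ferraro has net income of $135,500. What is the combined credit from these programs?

$14,213

Small Business Credit: 13% of the $7,900 excess over $127,600 is $1,027; credit = $9,000 − $1,027 = $7,973.
Heating Assistance Credit: $135,500 is at or below the $181,500 threshold, so the full $6,240 applies.
Total: $7,973 + $6,240 = $14,213.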